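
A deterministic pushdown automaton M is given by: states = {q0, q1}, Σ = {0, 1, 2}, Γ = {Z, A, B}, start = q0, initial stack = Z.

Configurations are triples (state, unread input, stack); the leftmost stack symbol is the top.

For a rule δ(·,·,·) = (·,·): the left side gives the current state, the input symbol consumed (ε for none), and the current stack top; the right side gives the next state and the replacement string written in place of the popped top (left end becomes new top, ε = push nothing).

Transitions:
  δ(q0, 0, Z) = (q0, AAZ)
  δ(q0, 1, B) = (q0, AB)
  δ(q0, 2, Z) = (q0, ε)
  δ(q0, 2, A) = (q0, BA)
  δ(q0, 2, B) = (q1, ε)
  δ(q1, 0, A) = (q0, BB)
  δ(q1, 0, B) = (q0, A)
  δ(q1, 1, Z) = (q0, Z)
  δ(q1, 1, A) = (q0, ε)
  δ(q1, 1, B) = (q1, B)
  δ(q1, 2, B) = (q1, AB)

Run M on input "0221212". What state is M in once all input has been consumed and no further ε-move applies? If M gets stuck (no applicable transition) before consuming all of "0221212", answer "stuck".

(q0, 0221212, Z) ⊢ (q0, 221212, AAZ) ⊢ (q0, 21212, BAAZ) ⊢ (q1, 1212, AAZ) ⊢ (q0, 212, AZ) ⊢ (q0, 12, BAZ) ⊢ (q0, 2, ABAZ) ⊢ (q0, ε, BABAZ)
All input consumed; M is in state q0.

q0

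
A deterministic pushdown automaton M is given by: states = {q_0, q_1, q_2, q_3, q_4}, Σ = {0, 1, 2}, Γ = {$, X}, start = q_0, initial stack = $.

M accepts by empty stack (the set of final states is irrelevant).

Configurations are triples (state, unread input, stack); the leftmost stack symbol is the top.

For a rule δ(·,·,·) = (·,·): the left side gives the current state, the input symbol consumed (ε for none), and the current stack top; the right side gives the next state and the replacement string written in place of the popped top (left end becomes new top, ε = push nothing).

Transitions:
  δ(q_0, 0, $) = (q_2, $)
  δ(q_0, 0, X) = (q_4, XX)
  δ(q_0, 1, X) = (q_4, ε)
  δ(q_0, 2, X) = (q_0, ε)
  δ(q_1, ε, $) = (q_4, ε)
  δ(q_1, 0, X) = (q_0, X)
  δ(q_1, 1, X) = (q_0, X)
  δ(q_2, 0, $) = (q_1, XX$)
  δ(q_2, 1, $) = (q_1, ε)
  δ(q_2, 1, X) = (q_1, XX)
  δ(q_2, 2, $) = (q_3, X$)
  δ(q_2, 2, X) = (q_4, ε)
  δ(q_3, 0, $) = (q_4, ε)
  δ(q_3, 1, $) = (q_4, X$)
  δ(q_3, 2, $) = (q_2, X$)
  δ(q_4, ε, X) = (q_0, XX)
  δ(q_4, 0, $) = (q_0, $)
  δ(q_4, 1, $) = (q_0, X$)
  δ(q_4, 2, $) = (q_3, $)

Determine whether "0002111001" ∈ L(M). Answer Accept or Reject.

(q_0, 0002111001, $) ⊢ (q_2, 002111001, $) ⊢ (q_1, 02111001, XX$) ⊢ (q_0, 2111001, XX$) ⊢ (q_0, 111001, X$) ⊢ (q_4, 11001, $) ⊢ (q_0, 1001, X$) ⊢ (q_4, 001, $) ⊢ (q_0, 01, $) ⊢ (q_2, 1, $) ⊢ (q_1, ε, ε)
All input consumed and the stack is empty.

Accept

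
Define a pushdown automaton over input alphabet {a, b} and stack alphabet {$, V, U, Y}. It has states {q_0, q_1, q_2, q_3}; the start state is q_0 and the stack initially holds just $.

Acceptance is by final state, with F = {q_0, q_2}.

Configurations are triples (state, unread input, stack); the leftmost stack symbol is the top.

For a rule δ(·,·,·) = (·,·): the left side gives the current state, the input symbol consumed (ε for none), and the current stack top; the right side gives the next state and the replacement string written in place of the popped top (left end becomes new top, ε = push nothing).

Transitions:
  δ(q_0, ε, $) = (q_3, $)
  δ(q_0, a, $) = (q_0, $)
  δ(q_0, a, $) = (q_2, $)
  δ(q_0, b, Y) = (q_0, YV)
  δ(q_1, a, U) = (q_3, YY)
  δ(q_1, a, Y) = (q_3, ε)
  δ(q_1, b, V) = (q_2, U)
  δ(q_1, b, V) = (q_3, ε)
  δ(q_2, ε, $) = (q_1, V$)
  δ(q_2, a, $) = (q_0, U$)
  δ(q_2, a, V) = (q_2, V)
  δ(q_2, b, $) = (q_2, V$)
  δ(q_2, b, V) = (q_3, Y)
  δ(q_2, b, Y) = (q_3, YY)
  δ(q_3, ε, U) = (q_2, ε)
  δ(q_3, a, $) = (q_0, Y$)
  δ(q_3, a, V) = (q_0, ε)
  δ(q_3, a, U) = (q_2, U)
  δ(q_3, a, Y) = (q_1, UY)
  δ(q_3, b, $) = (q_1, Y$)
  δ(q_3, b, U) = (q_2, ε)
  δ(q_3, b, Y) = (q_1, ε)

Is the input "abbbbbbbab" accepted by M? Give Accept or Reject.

Reject

No computation consumes all input and reaches a final state.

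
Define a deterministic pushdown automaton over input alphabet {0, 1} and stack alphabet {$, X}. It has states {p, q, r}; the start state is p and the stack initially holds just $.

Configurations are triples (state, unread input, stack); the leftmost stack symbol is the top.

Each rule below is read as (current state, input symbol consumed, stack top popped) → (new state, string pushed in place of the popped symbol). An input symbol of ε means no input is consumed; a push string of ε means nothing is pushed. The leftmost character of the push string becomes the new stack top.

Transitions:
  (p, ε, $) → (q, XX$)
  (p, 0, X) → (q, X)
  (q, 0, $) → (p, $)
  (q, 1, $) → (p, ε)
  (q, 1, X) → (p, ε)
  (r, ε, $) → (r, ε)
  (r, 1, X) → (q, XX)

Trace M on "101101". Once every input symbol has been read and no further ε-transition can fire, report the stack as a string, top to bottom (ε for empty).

XX$

(p, 101101, $) ⊢ (q, 101101, XX$) ⊢ (p, 01101, X$) ⊢ (q, 1101, X$) ⊢ (p, 101, $) ⊢ (q, 101, XX$) ⊢ (p, 01, X$) ⊢ (q, 1, X$) ⊢ (p, ε, $) ⊢ (q, ε, XX$)
All input consumed in state q with stack XX$.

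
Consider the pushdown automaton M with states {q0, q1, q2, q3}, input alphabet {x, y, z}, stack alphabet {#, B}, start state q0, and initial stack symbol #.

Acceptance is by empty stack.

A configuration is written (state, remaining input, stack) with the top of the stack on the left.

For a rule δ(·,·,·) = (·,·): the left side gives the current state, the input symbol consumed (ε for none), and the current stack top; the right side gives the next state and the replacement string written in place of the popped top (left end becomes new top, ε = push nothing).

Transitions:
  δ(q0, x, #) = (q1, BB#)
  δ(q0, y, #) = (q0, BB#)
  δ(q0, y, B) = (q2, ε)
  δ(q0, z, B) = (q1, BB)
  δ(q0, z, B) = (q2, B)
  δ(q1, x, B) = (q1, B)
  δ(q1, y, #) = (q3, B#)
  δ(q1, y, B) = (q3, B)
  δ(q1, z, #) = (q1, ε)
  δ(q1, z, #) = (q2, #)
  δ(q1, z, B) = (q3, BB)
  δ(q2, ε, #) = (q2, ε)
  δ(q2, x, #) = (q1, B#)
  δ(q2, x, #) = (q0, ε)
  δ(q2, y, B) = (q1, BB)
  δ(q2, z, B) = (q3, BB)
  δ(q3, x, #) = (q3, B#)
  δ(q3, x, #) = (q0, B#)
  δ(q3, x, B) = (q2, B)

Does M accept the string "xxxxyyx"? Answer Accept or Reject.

Reject

No computation consumes all input and empties the stack.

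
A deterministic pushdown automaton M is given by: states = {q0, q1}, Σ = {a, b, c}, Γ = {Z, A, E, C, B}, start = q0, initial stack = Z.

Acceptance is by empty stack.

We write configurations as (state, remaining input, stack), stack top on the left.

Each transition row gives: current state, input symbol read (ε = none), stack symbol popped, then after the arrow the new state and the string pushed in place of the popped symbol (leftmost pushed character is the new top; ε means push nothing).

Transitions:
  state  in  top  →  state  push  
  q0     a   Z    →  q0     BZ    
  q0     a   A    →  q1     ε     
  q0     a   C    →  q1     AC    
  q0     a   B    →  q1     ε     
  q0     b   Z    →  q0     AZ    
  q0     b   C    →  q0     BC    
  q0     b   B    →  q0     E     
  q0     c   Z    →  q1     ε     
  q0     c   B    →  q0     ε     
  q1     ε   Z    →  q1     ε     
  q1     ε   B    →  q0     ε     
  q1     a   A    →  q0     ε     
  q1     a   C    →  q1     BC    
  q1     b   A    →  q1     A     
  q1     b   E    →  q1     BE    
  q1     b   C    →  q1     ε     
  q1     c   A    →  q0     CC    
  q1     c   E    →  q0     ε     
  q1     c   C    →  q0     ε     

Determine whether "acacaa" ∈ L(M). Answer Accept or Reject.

(q0, acacaa, Z) ⊢ (q0, cacaa, BZ) ⊢ (q0, acaa, Z) ⊢ (q0, caa, BZ) ⊢ (q0, aa, Z) ⊢ (q0, a, BZ) ⊢ (q1, ε, Z) ⊢ (q1, ε, ε)
All input consumed and the stack is empty.

Accept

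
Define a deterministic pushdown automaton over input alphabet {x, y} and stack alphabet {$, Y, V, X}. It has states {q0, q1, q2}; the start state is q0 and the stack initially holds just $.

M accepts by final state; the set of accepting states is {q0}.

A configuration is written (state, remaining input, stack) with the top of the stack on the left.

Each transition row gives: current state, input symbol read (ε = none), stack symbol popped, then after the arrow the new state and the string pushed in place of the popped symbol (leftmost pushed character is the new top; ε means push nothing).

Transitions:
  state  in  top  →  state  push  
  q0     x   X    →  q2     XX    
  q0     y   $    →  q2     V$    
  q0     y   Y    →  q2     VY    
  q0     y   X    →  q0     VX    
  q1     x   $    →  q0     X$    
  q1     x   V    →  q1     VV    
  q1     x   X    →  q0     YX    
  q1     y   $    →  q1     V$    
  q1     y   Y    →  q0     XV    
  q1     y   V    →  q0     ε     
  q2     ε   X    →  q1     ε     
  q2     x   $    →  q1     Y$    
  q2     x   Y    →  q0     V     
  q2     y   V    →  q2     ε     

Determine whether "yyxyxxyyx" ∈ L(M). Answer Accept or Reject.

(q0, yyxyxxyyx, $) ⊢ (q2, yxyxxyyx, V$) ⊢ (q2, xyxxyyx, $) ⊢ (q1, yxxyyx, Y$) ⊢ (q0, xxyyx, XV$) ⊢ (q2, xyyx, XXV$) ⊢ (q1, xyyx, XV$) ⊢ (q0, yyx, YXV$) ⊢ (q2, yx, VYXV$) ⊢ (q2, x, YXV$) ⊢ (q0, ε, VXV$)
All input consumed; state q0 ∈ F.

Accept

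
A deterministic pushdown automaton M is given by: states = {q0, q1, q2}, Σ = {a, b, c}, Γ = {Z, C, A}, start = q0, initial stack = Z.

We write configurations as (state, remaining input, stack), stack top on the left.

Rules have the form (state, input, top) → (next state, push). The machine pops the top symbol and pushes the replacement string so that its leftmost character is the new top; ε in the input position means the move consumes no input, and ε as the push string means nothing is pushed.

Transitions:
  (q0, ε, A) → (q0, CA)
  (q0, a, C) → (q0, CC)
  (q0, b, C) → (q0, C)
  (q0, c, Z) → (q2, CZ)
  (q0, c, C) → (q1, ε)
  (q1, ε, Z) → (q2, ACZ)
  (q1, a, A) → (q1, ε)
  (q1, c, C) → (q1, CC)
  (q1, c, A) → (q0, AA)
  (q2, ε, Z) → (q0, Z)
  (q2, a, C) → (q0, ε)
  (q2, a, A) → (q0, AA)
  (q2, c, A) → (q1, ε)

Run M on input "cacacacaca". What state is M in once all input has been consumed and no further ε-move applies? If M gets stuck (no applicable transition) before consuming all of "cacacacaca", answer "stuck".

q0

(q0, cacacacaca, Z) ⊢ (q2, acacacaca, CZ) ⊢ (q0, cacacaca, Z) ⊢ (q2, acacaca, CZ) ⊢ (q0, cacaca, Z) ⊢ (q2, acaca, CZ) ⊢ (q0, caca, Z) ⊢ (q2, aca, CZ) ⊢ (q0, ca, Z) ⊢ (q2, a, CZ) ⊢ (q0, ε, Z)
All input consumed; M is in state q0.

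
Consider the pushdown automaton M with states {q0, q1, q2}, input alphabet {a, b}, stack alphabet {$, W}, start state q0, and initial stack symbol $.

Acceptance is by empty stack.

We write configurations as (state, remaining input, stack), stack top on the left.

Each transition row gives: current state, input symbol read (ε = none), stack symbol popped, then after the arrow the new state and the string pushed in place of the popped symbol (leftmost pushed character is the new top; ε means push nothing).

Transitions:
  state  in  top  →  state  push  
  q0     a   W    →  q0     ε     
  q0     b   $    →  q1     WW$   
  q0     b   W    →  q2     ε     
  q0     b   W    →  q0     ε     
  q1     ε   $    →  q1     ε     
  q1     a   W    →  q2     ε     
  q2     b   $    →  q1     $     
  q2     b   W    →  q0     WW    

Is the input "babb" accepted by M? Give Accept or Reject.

No computation consumes all input and empties the stack.

Reject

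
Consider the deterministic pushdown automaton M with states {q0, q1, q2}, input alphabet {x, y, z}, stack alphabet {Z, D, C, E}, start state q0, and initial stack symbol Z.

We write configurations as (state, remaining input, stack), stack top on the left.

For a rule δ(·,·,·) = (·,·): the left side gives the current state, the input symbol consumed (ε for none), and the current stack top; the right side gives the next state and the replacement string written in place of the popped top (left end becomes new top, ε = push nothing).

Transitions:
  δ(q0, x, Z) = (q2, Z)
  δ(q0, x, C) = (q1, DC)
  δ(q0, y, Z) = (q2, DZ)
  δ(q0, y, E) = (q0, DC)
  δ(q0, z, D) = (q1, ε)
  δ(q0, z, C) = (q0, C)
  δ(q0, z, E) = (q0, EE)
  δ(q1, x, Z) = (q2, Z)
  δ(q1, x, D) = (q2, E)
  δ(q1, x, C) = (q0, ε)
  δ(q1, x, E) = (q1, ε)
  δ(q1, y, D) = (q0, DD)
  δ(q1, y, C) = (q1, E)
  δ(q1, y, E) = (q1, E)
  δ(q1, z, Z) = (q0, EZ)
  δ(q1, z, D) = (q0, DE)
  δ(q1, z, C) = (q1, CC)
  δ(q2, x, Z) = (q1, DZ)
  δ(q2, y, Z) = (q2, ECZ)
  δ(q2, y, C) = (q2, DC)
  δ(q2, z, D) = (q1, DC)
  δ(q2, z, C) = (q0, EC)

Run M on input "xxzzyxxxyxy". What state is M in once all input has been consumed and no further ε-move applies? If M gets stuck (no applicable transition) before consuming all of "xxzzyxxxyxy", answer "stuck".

(q0, xxzzyxxxyxy, Z) ⊢ (q2, xzzyxxxyxy, Z) ⊢ (q1, zzyxxxyxy, DZ) ⊢ (q0, zyxxxyxy, DEZ) ⊢ (q1, yxxxyxy, EZ) ⊢ (q1, xxxyxy, EZ) ⊢ (q1, xxyxy, Z) ⊢ (q2, xyxy, Z) ⊢ (q1, yxy, DZ) ⊢ (q0, xy, DDZ)
No transition for (q0, x, top D); M blocks with input xy remaining.

stuck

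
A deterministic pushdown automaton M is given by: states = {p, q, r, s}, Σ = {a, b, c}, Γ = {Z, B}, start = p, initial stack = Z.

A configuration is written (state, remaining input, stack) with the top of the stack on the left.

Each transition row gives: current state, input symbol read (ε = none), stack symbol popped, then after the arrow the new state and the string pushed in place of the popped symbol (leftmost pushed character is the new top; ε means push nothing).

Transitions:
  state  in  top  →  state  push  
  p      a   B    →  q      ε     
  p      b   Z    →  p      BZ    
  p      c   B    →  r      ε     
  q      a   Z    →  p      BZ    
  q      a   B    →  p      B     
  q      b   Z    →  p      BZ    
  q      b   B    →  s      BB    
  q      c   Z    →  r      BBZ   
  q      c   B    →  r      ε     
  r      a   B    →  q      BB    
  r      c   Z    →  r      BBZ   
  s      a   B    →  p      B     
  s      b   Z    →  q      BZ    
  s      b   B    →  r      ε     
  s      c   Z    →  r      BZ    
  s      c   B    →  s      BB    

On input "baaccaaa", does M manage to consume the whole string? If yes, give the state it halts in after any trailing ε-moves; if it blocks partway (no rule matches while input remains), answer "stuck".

q

(p, baaccaaa, Z)
  read b, top Z: go to p, push BZ → (p, aaccaaa, BZ)
  read a, top B: go to q, push ε → (q, accaaa, Z)
  read a, top Z: go to p, push BZ → (p, ccaaa, BZ)
  read c, top B: go to r, push ε → (r, caaa, Z)
  read c, top Z: go to r, push BBZ → (r, aaa, BBZ)
  read a, top B: go to q, push BB → (q, aa, BBBZ)
  read a, top B: go to p, push B → (p, a, BBBZ)
  read a, top B: go to q, push ε → (q, ε, BBZ)
All input consumed; M is in state q.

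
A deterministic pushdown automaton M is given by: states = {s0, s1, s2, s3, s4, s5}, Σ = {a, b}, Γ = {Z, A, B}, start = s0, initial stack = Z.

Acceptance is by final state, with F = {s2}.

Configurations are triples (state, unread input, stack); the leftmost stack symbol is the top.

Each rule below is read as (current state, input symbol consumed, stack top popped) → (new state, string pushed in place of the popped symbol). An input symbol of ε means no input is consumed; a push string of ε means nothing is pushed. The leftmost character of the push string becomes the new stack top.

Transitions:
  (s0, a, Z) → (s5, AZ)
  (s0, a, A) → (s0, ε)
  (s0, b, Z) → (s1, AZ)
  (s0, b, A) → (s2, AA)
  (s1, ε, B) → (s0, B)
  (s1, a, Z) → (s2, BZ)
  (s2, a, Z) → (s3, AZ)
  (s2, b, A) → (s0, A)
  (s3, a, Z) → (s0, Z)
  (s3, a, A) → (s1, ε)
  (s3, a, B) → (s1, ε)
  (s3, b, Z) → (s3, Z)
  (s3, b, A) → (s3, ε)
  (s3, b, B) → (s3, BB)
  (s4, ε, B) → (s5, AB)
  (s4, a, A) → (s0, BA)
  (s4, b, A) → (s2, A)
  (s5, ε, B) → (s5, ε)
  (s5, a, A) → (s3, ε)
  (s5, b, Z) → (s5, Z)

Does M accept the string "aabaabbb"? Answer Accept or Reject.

Reject

(s0, aabaabbb, Z)
  read a, top Z: go to s5, push AZ → (s5, abaabbb, AZ)
  read a, top A: go to s3, push ε → (s3, baabbb, Z)
  read b, top Z: go to s3, push Z → (s3, aabbb, Z)
  read a, top Z: go to s0, push Z → (s0, abbb, Z)
  read a, top Z: go to s5, push AZ → (s5, bbb, AZ)
No transition applies at (s5, bbb, AZ); input not fully consumed.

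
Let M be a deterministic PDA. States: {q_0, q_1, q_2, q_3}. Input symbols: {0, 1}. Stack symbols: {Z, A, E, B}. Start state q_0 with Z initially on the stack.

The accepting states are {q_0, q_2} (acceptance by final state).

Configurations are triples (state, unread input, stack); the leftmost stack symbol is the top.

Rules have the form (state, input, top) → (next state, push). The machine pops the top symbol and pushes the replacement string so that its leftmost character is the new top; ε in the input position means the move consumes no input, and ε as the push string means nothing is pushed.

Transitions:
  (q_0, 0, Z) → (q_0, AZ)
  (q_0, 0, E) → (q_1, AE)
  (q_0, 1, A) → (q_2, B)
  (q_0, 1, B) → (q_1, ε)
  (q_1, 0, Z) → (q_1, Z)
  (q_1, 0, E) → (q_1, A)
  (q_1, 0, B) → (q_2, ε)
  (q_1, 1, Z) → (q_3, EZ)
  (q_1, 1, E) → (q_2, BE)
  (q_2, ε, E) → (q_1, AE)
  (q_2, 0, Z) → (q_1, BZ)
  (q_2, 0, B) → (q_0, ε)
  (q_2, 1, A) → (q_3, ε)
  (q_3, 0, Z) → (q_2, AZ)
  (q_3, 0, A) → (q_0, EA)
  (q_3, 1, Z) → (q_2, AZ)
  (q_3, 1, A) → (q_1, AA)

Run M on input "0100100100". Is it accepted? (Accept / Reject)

(q_0, 0100100100, Z)
  read 0, top Z: go to q_0, push AZ → (q_0, 100100100, AZ)
  read 1, top A: go to q_2, push B → (q_2, 00100100, BZ)
  read 0, top B: go to q_0, push ε → (q_0, 0100100, Z)
  read 0, top Z: go to q_0, push AZ → (q_0, 100100, AZ)
  read 1, top A: go to q_2, push B → (q_2, 00100, BZ)
  read 0, top B: go to q_0, push ε → (q_0, 0100, Z)
  read 0, top Z: go to q_0, push AZ → (q_0, 100, AZ)
  read 1, top A: go to q_2, push B → (q_2, 00, BZ)
  read 0, top B: go to q_0, push ε → (q_0, 0, Z)
  read 0, top Z: go to q_0, push AZ → (q_0, ε, AZ)
All input consumed; state q_0 ∈ F.

Accept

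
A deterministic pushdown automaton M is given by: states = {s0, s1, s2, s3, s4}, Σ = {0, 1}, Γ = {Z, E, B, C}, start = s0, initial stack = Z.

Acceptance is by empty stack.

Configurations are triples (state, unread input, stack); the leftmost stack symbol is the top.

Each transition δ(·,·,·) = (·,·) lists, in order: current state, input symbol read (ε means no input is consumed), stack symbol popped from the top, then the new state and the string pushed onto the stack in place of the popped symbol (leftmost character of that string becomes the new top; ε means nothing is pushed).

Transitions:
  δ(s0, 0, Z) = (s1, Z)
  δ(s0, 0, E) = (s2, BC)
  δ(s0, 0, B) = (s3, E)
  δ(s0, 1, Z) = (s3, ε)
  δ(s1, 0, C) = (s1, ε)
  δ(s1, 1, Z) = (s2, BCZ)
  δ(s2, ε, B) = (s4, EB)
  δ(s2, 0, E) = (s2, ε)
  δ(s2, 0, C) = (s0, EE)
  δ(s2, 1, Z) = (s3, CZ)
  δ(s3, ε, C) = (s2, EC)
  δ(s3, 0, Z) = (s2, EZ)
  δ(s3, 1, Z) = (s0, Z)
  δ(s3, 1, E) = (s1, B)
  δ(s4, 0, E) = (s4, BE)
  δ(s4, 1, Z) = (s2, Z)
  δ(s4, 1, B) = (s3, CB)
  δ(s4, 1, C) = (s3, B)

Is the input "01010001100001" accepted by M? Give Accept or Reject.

Reject

(s0, 01010001100001, Z) ⊢ (s1, 1010001100001, Z) ⊢ (s2, 010001100001, BCZ) ⊢ (s4, 010001100001, EBCZ) ⊢ (s4, 10001100001, BEBCZ) ⊢ (s3, 0001100001, CBEBCZ) ⊢ (s2, 0001100001, ECBEBCZ) ⊢ (s2, 001100001, CBEBCZ) ⊢ (s0, 01100001, EEBEBCZ) ⊢ (s2, 1100001, BCEBEBCZ) ⊢ (s4, 1100001, EBCEBEBCZ)
No transition applies at (s4, 1100001, EBCEBEBCZ); input not fully consumed.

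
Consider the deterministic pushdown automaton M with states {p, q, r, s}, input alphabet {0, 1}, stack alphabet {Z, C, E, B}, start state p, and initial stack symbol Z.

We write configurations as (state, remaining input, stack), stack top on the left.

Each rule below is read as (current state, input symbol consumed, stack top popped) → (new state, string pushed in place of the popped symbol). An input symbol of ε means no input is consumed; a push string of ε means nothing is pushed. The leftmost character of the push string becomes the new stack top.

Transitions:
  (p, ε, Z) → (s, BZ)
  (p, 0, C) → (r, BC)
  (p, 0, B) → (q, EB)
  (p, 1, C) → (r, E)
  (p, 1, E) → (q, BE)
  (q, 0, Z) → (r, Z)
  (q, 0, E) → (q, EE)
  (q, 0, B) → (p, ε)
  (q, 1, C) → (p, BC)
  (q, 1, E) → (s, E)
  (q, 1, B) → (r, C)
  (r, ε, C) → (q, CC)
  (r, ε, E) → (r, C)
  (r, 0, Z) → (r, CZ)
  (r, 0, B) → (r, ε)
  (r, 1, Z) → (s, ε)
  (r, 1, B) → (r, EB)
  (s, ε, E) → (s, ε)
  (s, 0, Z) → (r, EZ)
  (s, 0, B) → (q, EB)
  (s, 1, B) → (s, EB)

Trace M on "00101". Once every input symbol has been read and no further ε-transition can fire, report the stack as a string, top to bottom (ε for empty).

(p, 00101, Z)
  ε-move, top Z: go to s, push BZ → (s, 00101, BZ)
  read 0, top B: go to q, push EB → (q, 0101, EBZ)
  read 0, top E: go to q, push EE → (q, 101, EEBZ)
  read 1, top E: go to s, push E → (s, 01, EEBZ)
  ε-move, top E: go to s, push ε → (s, 01, EBZ)
  ε-move, top E: go to s, push ε → (s, 01, BZ)
  read 0, top B: go to q, push EB → (q, 1, EBZ)
  read 1, top E: go to s, push E → (s, ε, EBZ)
  ε-move, top E: go to s, push ε → (s, ε, BZ)
All input consumed in state s with stack BZ.

BZ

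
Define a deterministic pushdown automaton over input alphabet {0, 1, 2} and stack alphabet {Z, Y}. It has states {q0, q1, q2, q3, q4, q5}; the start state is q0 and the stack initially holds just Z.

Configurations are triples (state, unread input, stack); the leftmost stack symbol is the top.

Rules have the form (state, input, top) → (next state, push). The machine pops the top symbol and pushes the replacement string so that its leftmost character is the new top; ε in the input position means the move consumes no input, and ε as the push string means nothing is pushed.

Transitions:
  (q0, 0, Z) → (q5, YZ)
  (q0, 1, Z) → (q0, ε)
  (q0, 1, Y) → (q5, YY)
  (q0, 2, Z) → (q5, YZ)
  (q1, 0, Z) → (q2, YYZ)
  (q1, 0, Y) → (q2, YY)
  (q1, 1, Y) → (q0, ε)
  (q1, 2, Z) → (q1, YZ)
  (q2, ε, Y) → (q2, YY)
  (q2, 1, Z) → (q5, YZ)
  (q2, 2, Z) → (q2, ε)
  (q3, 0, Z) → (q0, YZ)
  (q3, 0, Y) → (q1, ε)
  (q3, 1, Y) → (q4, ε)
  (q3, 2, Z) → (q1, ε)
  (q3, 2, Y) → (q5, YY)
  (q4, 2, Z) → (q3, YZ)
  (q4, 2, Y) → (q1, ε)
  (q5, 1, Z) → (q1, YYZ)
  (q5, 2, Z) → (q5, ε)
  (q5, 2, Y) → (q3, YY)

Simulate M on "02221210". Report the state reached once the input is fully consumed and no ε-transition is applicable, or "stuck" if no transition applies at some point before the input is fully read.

stuck

(q0, 02221210, Z)
  read 0, top Z: go to q5, push YZ → (q5, 2221210, YZ)
  read 2, top Y: go to q3, push YY → (q3, 221210, YYZ)
  read 2, top Y: go to q5, push YY → (q5, 21210, YYYZ)
  read 2, top Y: go to q3, push YY → (q3, 1210, YYYYZ)
  read 1, top Y: go to q4, push ε → (q4, 210, YYYZ)
  read 2, top Y: go to q1, push ε → (q1, 10, YYZ)
  read 1, top Y: go to q0, push ε → (q0, 0, YZ)
No transition for (q0, 0, top Y); M blocks with input 0 remaining.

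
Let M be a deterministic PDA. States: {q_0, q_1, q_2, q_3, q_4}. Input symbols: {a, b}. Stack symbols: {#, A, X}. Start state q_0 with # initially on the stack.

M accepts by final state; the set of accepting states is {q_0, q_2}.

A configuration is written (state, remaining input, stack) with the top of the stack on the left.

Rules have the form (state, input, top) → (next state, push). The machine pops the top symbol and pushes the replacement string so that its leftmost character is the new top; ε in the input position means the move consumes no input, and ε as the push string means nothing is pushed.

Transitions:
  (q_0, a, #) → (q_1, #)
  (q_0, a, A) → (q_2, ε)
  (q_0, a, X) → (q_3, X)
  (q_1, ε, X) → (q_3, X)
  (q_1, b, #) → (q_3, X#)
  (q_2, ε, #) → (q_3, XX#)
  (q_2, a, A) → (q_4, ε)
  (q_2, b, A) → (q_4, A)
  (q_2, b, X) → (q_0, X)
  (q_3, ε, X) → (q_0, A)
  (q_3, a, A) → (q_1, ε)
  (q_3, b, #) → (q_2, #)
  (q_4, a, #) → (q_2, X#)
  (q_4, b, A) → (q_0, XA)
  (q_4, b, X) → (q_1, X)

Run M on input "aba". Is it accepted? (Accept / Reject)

(q_0, aba, #)
  read a, top #: go to q_1, push # → (q_1, ba, #)
  read b, top #: go to q_3, push X# → (q_3, a, X#)
  ε-move, top X: go to q_0, push A → (q_0, a, A#)
  read a, top A: go to q_2, push ε → (q_2, ε, #)
All input consumed; state q_2 ∈ F.

Accept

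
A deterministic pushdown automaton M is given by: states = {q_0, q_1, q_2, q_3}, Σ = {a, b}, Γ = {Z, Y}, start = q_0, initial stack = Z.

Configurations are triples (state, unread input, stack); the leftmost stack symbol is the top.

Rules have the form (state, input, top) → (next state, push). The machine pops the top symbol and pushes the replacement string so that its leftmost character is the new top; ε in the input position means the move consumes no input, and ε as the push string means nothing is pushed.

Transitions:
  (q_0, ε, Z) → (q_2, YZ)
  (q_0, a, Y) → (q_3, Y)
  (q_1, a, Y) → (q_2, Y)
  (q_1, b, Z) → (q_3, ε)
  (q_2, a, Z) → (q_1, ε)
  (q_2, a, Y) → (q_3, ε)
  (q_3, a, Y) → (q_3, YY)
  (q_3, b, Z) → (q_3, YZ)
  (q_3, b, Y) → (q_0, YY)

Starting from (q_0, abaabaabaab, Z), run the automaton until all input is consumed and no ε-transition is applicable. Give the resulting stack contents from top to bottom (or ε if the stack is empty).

YYYYYYYYZ

(q_0, abaabaabaab, Z)
  ε-move, top Z: go to q_2, push YZ → (q_2, abaabaabaab, YZ)
  read a, top Y: go to q_3, push ε → (q_3, baabaabaab, Z)
  read b, top Z: go to q_3, push YZ → (q_3, aabaabaab, YZ)
  read a, top Y: go to q_3, push YY → (q_3, abaabaab, YYZ)
  read a, top Y: go to q_3, push YY → (q_3, baabaab, YYYZ)
  read b, top Y: go to q_0, push YY → (q_0, aabaab, YYYYZ)
  read a, top Y: go to q_3, push Y → (q_3, abaab, YYYYZ)
  read a, top Y: go to q_3, push YY → (q_3, baab, YYYYYZ)
  read b, top Y: go to q_0, push YY → (q_0, aab, YYYYYYZ)
  read a, top Y: go to q_3, push Y → (q_3, ab, YYYYYYZ)
  read a, top Y: go to q_3, push YY → (q_3, b, YYYYYYYZ)
  read b, top Y: go to q_0, push YY → (q_0, ε, YYYYYYYYZ)
All input consumed in state q_0 with stack YYYYYYYYZ.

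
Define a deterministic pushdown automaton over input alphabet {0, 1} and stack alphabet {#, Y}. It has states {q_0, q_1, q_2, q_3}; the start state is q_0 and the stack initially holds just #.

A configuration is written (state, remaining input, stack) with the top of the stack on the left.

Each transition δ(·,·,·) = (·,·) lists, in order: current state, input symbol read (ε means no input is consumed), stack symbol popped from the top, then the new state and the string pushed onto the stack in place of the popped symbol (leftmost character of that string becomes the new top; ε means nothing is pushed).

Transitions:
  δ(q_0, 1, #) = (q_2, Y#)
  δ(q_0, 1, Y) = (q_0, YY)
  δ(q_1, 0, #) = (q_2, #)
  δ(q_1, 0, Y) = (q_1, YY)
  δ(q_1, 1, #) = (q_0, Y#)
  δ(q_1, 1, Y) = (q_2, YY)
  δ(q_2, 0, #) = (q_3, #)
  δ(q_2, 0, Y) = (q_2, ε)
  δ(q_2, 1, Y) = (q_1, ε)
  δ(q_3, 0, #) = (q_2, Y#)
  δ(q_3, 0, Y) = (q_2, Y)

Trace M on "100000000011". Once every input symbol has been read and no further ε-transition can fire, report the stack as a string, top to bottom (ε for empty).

(q_0, 100000000011, #)
  read 1, top #: go to q_2, push Y# → (q_2, 00000000011, Y#)
  read 0, top Y: go to q_2, push ε → (q_2, 0000000011, #)
  read 0, top #: go to q_3, push # → (q_3, 000000011, #)
  read 0, top #: go to q_2, push Y# → (q_2, 00000011, Y#)
  read 0, top Y: go to q_2, push ε → (q_2, 0000011, #)
  read 0, top #: go to q_3, push # → (q_3, 000011, #)
  read 0, top #: go to q_2, push Y# → (q_2, 00011, Y#)
  read 0, top Y: go to q_2, push ε → (q_2, 0011, #)
  read 0, top #: go to q_3, push # → (q_3, 011, #)
  read 0, top #: go to q_2, push Y# → (q_2, 11, Y#)
  read 1, top Y: go to q_1, push ε → (q_1, 1, #)
  read 1, top #: go to q_0, push Y# → (q_0, ε, Y#)
All input consumed in state q_0 with stack Y#.

Y#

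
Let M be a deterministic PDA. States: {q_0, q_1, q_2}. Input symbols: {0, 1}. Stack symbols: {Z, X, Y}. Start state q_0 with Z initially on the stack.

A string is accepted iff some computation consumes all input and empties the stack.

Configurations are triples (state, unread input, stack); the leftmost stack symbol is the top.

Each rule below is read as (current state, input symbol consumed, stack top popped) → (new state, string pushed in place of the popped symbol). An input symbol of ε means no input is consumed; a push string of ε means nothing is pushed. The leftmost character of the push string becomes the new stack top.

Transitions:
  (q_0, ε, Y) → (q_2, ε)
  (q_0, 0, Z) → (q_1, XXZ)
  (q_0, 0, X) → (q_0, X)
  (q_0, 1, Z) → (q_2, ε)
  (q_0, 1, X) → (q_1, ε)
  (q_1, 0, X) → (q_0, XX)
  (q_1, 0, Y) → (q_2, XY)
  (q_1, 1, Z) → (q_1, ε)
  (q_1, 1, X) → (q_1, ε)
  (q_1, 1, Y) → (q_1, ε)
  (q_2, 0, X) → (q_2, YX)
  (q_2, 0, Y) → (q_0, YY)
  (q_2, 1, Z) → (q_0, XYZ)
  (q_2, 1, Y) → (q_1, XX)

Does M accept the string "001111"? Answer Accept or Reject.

(q_0, 001111, Z) ⊢ (q_1, 01111, XXZ) ⊢ (q_0, 1111, XXXZ) ⊢ (q_1, 111, XXZ) ⊢ (q_1, 11, XZ) ⊢ (q_1, 1, Z) ⊢ (q_1, ε, ε)
All input consumed and the stack is empty.

Accept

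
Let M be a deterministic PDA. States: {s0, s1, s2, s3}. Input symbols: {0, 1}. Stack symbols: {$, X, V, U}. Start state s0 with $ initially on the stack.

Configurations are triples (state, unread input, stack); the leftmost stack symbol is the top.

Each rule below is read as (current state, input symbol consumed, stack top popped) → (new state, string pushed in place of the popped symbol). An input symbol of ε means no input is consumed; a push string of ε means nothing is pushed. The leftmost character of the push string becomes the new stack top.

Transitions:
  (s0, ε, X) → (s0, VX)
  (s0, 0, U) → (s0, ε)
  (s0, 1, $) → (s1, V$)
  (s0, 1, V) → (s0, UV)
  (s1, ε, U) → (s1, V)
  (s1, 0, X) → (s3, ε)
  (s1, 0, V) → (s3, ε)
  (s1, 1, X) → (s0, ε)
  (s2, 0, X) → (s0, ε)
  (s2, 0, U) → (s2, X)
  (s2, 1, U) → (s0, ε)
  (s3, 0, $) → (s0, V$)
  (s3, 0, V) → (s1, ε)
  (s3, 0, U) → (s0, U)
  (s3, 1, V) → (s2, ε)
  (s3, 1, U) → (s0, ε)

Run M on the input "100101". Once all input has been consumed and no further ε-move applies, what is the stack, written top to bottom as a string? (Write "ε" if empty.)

(s0, 100101, $) ⊢ (s1, 00101, V$) ⊢ (s3, 0101, $) ⊢ (s0, 101, V$) ⊢ (s0, 01, UV$) ⊢ (s0, 1, V$) ⊢ (s0, ε, UV$)
All input consumed in state s0 with stack UV$.

UV$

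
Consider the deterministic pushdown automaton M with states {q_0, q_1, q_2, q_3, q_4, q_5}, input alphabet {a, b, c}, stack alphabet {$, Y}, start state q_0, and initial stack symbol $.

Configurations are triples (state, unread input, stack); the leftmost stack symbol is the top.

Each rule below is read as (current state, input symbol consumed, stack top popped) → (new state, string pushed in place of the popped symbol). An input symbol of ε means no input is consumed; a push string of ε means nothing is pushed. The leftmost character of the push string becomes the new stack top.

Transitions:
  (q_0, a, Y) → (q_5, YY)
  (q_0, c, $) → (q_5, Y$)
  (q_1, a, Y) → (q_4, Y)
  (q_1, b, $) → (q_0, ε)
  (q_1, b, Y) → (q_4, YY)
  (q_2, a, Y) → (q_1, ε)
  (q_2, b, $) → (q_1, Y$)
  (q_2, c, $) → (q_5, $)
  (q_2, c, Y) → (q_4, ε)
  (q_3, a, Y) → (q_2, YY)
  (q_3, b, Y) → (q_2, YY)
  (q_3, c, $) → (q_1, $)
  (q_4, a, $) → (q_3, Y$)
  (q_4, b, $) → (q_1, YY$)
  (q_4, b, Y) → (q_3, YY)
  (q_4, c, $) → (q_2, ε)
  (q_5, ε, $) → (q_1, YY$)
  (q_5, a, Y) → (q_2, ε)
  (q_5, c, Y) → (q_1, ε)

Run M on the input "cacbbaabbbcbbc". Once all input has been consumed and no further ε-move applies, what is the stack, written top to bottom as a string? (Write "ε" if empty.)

YYYYYYY$

(q_0, cacbbaabbbcbbc, $)
  read c, top $: go to q_5, push Y$ → (q_5, acbbaabbbcbbc, Y$)
  read a, top Y: go to q_2, push ε → (q_2, cbbaabbbcbbc, $)
  read c, top $: go to q_5, push $ → (q_5, bbaabbbcbbc, $)
  ε-move, top $: go to q_1, push YY$ → (q_1, bbaabbbcbbc, YY$)
  read b, top Y: go to q_4, push YY → (q_4, baabbbcbbc, YYY$)
  read b, top Y: go to q_3, push YY → (q_3, aabbbcbbc, YYYY$)
  read a, top Y: go to q_2, push YY → (q_2, abbbcbbc, YYYYY$)
  read a, top Y: go to q_1, push ε → (q_1, bbbcbbc, YYYY$)
  read b, top Y: go to q_4, push YY → (q_4, bbcbbc, YYYYY$)
  read b, top Y: go to q_3, push YY → (q_3, bcbbc, YYYYYY$)
  read b, top Y: go to q_2, push YY → (q_2, cbbc, YYYYYYY$)
  read c, top Y: go to q_4, push ε → (q_4, bbc, YYYYYY$)
  read b, top Y: go to q_3, push YY → (q_3, bc, YYYYYYY$)
  read b, top Y: go to q_2, push YY → (q_2, c, YYYYYYYY$)
  read c, top Y: go to q_4, push ε → (q_4, ε, YYYYYYY$)
All input consumed in state q_4 with stack YYYYYYY$.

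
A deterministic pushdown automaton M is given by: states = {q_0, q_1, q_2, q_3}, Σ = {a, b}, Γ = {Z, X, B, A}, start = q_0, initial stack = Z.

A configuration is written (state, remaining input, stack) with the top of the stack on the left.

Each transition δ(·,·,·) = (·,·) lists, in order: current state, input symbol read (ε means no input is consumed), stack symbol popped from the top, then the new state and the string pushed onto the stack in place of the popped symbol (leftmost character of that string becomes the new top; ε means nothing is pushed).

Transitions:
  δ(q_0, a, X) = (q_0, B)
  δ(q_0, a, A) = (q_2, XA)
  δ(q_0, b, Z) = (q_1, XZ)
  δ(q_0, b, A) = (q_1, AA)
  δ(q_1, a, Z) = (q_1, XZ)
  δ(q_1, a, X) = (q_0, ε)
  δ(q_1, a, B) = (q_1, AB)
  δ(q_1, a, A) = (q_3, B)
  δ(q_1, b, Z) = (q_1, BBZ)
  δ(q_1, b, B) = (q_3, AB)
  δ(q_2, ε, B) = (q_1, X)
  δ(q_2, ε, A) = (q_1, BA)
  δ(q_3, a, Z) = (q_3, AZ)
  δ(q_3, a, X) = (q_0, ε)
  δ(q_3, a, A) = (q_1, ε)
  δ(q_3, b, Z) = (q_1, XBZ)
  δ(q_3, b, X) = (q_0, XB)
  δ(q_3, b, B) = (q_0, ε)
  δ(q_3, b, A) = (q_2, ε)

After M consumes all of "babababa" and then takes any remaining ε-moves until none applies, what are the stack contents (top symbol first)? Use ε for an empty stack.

Z

(q_0, babababa, Z)
  read b, top Z: go to q_1, push XZ → (q_1, abababa, XZ)
  read a, top X: go to q_0, push ε → (q_0, bababa, Z)
  read b, top Z: go to q_1, push XZ → (q_1, ababa, XZ)
  read a, top X: go to q_0, push ε → (q_0, baba, Z)
  read b, top Z: go to q_1, push XZ → (q_1, aba, XZ)
  read a, top X: go to q_0, push ε → (q_0, ba, Z)
  read b, top Z: go to q_1, push XZ → (q_1, a, XZ)
  read a, top X: go to q_0, push ε → (q_0, ε, Z)
All input consumed in state q_0 with stack Z.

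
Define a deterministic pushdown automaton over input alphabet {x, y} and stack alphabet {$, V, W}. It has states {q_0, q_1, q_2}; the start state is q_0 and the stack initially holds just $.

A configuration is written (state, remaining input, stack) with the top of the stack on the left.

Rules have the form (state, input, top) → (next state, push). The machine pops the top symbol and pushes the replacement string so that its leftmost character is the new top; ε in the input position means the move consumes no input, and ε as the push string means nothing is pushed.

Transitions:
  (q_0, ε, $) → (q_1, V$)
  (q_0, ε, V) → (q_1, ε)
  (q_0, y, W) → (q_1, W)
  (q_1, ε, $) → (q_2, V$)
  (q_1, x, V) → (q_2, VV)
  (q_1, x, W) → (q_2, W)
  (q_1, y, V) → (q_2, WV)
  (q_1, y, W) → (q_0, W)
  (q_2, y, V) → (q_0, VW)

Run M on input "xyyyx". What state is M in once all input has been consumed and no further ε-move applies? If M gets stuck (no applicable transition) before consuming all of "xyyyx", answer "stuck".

(q_0, xyyyx, $)
  ε-move, top $: go to q_1, push V$ → (q_1, xyyyx, V$)
  read x, top V: go to q_2, push VV → (q_2, yyyx, VV$)
  read y, top V: go to q_0, push VW → (q_0, yyx, VWV$)
  ε-move, top V: go to q_1, push ε → (q_1, yyx, WV$)
  read y, top W: go to q_0, push W → (q_0, yx, WV$)
  read y, top W: go to q_1, push W → (q_1, x, WV$)
  read x, top W: go to q_2, push W → (q_2, ε, WV$)
All input consumed; M is in state q_2.

q_2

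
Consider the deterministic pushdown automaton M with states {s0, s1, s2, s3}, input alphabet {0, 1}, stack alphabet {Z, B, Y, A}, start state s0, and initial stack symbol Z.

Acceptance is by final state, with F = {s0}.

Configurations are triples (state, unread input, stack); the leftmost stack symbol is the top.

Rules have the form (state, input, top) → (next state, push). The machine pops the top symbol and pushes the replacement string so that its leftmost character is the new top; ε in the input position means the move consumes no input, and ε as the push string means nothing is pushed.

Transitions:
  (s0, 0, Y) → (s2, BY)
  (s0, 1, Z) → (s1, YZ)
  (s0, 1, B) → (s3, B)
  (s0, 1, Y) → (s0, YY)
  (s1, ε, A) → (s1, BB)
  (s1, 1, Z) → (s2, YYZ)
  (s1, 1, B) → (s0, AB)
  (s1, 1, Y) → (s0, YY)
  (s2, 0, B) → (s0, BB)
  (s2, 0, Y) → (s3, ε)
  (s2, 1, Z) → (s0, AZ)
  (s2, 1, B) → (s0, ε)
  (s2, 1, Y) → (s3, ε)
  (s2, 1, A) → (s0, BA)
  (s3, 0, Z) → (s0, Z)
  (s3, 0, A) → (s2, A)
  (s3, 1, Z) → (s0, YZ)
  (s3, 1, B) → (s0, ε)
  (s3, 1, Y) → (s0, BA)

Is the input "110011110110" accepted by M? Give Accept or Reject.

(s0, 110011110110, Z) ⊢ (s1, 10011110110, YZ) ⊢ (s0, 0011110110, YYZ) ⊢ (s2, 011110110, BYYZ) ⊢ (s0, 11110110, BBYYZ) ⊢ (s3, 1110110, BBYYZ) ⊢ (s0, 110110, BYYZ) ⊢ (s3, 10110, BYYZ) ⊢ (s0, 0110, YYZ) ⊢ (s2, 110, BYYZ) ⊢ (s0, 10, YYZ) ⊢ (s0, 0, YYYZ) ⊢ (s2, ε, BYYYZ)
All input consumed; state s2 ∉ F and no further ε-move applies.

Reject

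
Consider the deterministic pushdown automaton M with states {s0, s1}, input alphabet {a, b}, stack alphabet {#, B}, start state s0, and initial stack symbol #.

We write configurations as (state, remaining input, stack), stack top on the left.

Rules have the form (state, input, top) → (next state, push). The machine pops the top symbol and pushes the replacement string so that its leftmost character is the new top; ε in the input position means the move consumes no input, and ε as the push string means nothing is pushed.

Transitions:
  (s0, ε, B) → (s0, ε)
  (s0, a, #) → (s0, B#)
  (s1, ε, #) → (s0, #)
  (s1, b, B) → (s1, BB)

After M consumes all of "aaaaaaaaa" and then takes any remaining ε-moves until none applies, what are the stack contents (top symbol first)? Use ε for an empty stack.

(s0, aaaaaaaaa, #)
  read a, top #: go to s0, push B# → (s0, aaaaaaaa, B#)
  ε-move, top B: go to s0, push ε → (s0, aaaaaaaa, #)
  read a, top #: go to s0, push B# → (s0, aaaaaaa, B#)
  ε-move, top B: go to s0, push ε → (s0, aaaaaaa, #)
  read a, top #: go to s0, push B# → (s0, aaaaaa, B#)
  ε-move, top B: go to s0, push ε → (s0, aaaaaa, #)
  read a, top #: go to s0, push B# → (s0, aaaaa, B#)
  ε-move, top B: go to s0, push ε → (s0, aaaaa, #)
  read a, top #: go to s0, push B# → (s0, aaaa, B#)
  ε-move, top B: go to s0, push ε → (s0, aaaa, #)
  read a, top #: go to s0, push B# → (s0, aaa, B#)
  ε-move, top B: go to s0, push ε → (s0, aaa, #)
  read a, top #: go to s0, push B# → (s0, aa, B#)
  ε-move, top B: go to s0, push ε → (s0, aa, #)
  read a, top #: go to s0, push B# → (s0, a, B#)
  ε-move, top B: go to s0, push ε → (s0, a, #)
  read a, top #: go to s0, push B# → (s0, ε, B#)
  ε-move, top B: go to s0, push ε → (s0, ε, #)
All input consumed in state s0 with stack #.

#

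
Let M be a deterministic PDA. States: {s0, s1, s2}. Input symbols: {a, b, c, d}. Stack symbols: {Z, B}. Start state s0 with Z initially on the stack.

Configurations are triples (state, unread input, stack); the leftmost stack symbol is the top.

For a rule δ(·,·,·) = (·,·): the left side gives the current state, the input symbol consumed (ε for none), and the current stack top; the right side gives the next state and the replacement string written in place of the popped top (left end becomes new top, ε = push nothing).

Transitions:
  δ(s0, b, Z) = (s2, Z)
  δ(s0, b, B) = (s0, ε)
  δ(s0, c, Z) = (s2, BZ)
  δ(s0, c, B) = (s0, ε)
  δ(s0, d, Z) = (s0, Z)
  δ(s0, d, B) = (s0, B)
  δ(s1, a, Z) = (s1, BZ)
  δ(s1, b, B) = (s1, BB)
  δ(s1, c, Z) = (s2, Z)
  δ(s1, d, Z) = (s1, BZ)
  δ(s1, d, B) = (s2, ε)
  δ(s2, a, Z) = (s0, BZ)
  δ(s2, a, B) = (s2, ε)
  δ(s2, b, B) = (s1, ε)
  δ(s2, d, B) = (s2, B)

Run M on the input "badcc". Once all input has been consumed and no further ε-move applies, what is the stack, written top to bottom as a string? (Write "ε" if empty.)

BZ

(s0, badcc, Z)
  read b, top Z: go to s2, push Z → (s2, adcc, Z)
  read a, top Z: go to s0, push BZ → (s0, dcc, BZ)
  read d, top B: go to s0, push B → (s0, cc, BZ)
  read c, top B: go to s0, push ε → (s0, c, Z)
  read c, top Z: go to s2, push BZ → (s2, ε, BZ)
All input consumed in state s2 with stack BZ.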